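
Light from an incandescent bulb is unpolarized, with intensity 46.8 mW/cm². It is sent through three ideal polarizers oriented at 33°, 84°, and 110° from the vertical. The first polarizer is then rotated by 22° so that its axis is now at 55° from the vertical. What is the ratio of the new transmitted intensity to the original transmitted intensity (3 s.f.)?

I_new/I_old ≈ 1.93

Before rotation:
Unpolarized light through the first polarizer → I₁ = ½ I₀, now polarized at 33°.
I₂ = I₁ cos²(84° − 33°) = 0.5 I₀ · cos²(51°) = 0.198 I₀.
I₃ = I₂ cos²(110° − 84°) = 0.198 I₀ · cos²(26°) = 0.16 I₀.
After rotation:
Unpolarized light through the first polarizer → I₁ = ½ I₀, now polarized at 55°.
I₂ = I₁ cos²(84° − 55°) = 0.5 I₀ · cos²(29°) = 0.3825 I₀.
I₃ = I₂ cos²(110° − 84°) = 0.3825 I₀ · cos²(26°) = 0.309 I₀.
Ratio = 0.309 / 0.16 = 1.932.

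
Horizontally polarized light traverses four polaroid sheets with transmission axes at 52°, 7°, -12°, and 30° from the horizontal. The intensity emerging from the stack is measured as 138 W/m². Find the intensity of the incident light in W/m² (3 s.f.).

I₀ ≈ 1470 W/m²

By Malus's law, I₁ = I₀ cos²(52° − 0°) = I₀ cos²(52°) = 0.379 I₀.
I₂ = I₁ cos²(7° − 52°) = 0.379 I₀ · cos²(45°) = 0.1895 I₀.
I₃ = I₂ cos²(-12° − 7°) = 0.1895 I₀ · cos²(19°) = 0.1694 I₀.
I₄ = I₃ cos²(30° + 12°) = 0.1694 I₀ · cos²(42°) = 0.09357 I₀.
So 138 W/m² = 0.09357 I₀, giving I₀ = 138/0.09357 = 1475 W/m².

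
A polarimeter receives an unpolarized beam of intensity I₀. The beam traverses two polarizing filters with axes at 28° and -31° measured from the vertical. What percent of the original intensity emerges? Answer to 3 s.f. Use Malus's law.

≈ 13.3%

Unpolarized light through the first polarizer → I₁ = ½ I₀, now polarized at 28°.
I₂ = I₁ cos²(-31° − 28°) = 0.5 I₀ · cos²(59°) = 0.1326 I₀.
That is 13.26% of the incident intensity.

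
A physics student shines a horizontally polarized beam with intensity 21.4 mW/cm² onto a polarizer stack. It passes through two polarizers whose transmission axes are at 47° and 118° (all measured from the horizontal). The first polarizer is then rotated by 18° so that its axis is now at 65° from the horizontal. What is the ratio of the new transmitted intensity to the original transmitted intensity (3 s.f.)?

I_new/I_old ≈ 1.31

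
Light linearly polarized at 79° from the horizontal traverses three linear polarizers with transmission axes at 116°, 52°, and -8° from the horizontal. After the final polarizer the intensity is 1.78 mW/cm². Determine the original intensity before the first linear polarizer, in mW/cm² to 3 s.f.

I₁ = I₀ cos²(116° − 79°) = I₀ cos²(37°) = 0.6378 I₀.
I₂ = I₁ cos²(52° − 116°) = 0.6378 I₀ · cos²(64°) = 0.1226 I₀.
I₃ = I₂ cos²(-8° − 52°) = 0.1226 I₀ · cos²(60°) = 0.03064 I₀.
So 1.78 mW/cm² = 0.03064 I₀, giving I₀ = 1.78/0.03064 = 58.09 mW/cm².

I₀ ≈ 58.1 mW/cm²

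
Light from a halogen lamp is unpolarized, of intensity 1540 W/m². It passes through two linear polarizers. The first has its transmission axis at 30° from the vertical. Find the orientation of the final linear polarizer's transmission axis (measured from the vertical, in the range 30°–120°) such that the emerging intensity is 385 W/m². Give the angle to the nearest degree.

θ ≈ 75°

Unpolarized light through the first polarizer → I₁ = ½ I₀, now polarized at 30°.
Target fraction: 385 / 1540 W/m² = 0.25 of I₀.
Need I₂/I₀ = 0.25, so cos²(θ − 30°) = 0.25 / 0.5 = 0.5.
θ − 30° = arccos(√0.5) = 45.0°, giving θ ≈ 30 + 45.0 = 75.0°.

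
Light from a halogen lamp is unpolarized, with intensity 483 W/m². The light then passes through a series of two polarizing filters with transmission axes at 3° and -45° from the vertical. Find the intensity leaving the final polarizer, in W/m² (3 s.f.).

Unpolarized light through the first polarizer → I₁ = 483 W/m²/2 = 241.5 W/m², polarized at 3°.
I₂ = I₁ · cos²(48°) = 241.5 · 0.4477 = 108.1 W/m².

I ≈ 108 W/m²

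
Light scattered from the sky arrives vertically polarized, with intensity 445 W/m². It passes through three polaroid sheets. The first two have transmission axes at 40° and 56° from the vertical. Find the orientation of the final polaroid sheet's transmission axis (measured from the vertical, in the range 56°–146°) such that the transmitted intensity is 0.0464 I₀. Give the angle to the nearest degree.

θ ≈ 129°

By Malus's law, I₁ = I₀ cos²(40° − 0°) = I₀ cos²(40°) = 0.5868 I₀.
I₂ = I₁ cos²(56° − 40°) = 0.5868 I₀ · cos²(16°) = 0.5422 I₀.
Need I₃/I₀ = 0.0464, so cos²(θ − 56°) = 0.0464 / 0.5422 = 0.08557.
θ − 56° = arccos(√0.08557) = 73.0°, giving θ ≈ 56 + 73.0 = 129.0°.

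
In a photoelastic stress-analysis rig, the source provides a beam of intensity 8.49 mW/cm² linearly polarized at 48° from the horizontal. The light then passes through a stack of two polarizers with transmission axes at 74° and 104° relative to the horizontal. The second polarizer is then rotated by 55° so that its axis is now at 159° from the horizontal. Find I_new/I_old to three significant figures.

Before rotation:
By Malus's law, I₁ = I₀ cos²(74° − 48°) = I₀ cos²(26°) = 0.8078 I₀.
I₂ = I₁ cos²(104° − 74°) = 0.8078 I₀ · cos²(30°) = 0.6059 I₀.
After rotation:
I₁ = I₀ cos²(74° − 48°) = I₀ cos²(26°) = 0.8078 I₀.
I₂ = I₁ cos²(159° − 74°) = 0.8078 I₀ · cos²(85°) = 0.006136 I₀.
Ratio = 0.006136 / 0.6059 = 0.01013.

I_new/I_old ≈ 0.0101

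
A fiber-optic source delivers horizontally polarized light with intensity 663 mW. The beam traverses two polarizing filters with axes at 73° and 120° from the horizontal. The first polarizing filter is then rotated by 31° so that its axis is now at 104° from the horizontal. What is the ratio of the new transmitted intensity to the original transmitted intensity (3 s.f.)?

Before rotation:
I₁ = I₀ cos²(73° − 0°) = I₀ cos²(73°) = 0.08548 I₀.
I₂ = I₁ cos²(120° − 73°) = 0.08548 I₀ · cos²(47°) = 0.03976 I₀.
After rotation:
I₁ = I₀ cos²(104° − 0°) = I₀ cos²(76°) = 0.05853 I₀.
I₂ = I₁ cos²(120° − 104°) = 0.05853 I₀ · cos²(16°) = 0.05408 I₀.
Ratio = 0.05408 / 0.03976 = 1.36.

I_new/I_old ≈ 1.36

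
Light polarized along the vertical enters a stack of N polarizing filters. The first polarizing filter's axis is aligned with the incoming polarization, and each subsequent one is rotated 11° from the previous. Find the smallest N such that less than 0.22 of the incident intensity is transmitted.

First polarizer is aligned with the polarization: full transmission.
Each further stage multiplies by cos²(11°) = 0.9636.
After N polarizers: T = 0.9636^(N−1). Require T < 0.22 ⇒ N−1 > ln(0.22)/ln(0.9636) = 40.83, so N−1 ≥ 41 and N = 42.
Check: N=42 gives T = 0.2186 < 0.22; N=41 gives T = 0.2268.

N = 42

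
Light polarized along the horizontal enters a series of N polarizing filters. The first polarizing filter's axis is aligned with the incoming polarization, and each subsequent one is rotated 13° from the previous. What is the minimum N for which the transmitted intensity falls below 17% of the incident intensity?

N = 36

First polarizer is aligned with the polarization: full transmission.
Each further stage multiplies by cos²(13°) = 0.9494.
After N polarizers: T = 0.9494^(N−1). Require T < 0.17 ⇒ N−1 > ln(0.17)/ln(0.9494) = 34.12, so N−1 ≥ 35 and N = 36.
Check: N=36 gives T = 0.1624 < 0.17; N=35 gives T = 0.1711.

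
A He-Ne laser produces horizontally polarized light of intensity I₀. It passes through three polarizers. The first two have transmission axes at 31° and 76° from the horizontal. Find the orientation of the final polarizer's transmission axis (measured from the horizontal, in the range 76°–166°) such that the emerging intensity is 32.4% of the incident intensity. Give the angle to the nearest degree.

By Malus's law, I₁ = I₀ cos²(31° − 0°) = I₀ cos²(31°) = 0.7347 I₀.
I₂ = I₁ cos²(76° − 31°) = 0.7347 I₀ · cos²(45°) = 0.3674 I₀.
Need I₃/I₀ = 0.324, so cos²(θ − 76°) = 0.324 / 0.3674 = 0.8819.
θ − 76° = arccos(√0.8819) = 20.1°, giving θ ≈ 76 + 20.1 = 96.1°.

θ ≈ 96°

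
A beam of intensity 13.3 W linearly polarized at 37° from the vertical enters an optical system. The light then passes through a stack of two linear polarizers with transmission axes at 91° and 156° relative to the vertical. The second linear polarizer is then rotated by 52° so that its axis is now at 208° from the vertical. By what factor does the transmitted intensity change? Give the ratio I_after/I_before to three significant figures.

Before rotation:
I₁ = I₀ cos²(91° − 37°) = I₀ cos²(54°) = 0.3455 I₀.
I₂ = I₁ cos²(156° − 91°) = 0.3455 I₀ · cos²(65°) = 0.06171 I₀.
After rotation:
I₁ = I₀ cos²(91° − 37°) = I₀ cos²(54°) = 0.3455 I₀.
Angle between axes 1 and 2: 63°. I₂ = 0.3455 I₀ · cos²(63°) = 0.07121 I₀.
Ratio = 0.07121 / 0.06171 = 1.154.

I_new/I_old ≈ 1.15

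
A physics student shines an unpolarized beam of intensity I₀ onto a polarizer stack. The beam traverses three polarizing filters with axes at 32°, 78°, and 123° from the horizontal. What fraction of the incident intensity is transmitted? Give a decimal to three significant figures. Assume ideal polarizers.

Unpolarized light through the first polarizer → I₁ = ½ I₀, now polarized at 32°.
I₂ = I₁ cos²(78° − 32°) = 0.5 I₀ · cos²(46°) = 0.2413 I₀.
I₃ = I₂ cos²(123° − 78°) = 0.2413 I₀ · cos²(45°) = 0.1206 I₀.
Transmitted fraction = 0.1206.

≈ 0.121 I₀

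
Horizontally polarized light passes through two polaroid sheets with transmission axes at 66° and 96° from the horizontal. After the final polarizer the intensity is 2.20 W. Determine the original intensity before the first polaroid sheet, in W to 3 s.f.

I₀ ≈ 17.7 W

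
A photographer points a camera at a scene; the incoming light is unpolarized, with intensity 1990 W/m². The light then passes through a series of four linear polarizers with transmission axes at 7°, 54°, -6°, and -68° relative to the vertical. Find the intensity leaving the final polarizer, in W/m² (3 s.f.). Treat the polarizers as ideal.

Unpolarized light through the first polarizer → I₁ = 1990 W/m²/2 = 995 W/m², polarized at 7°.
I₂ = I₁ · cos²(47°) = 995 · 0.4651 = 462.8 W/m².
I₃ = I₂ · cos²(60°) = 462.8 · 0.25 = 115.7 W/m².
I₄ = I₃ · cos²(62°) = 115.7 · 0.2204 = 25.5 W/m².

I ≈ 25.5 W/m²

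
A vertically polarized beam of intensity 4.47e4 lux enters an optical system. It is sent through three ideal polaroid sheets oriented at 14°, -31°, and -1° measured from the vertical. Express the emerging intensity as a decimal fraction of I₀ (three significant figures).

I/I₀ ≈ 0.353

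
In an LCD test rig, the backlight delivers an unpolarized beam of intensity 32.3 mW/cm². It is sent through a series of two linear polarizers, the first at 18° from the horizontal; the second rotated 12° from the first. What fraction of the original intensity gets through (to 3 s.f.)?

I/I₀ ≈ 0.478

Unpolarized light through the first polarizer → I₁ = 32.3 mW/cm²/2 = 16.15 mW/cm², polarized at 18°.
I₂ = I₁ · cos²(12°) = 16.15 · 0.9568 = 15.45 mW/cm².
Transmitted fraction = 0.4784.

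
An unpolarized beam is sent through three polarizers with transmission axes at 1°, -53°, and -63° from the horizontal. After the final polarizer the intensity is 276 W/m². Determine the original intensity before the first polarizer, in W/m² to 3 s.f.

Unpolarized light through the first polarizer → I₁ = ½ I₀, now polarized at 1°.
I₂ = I₁ cos²(-53° − 1°) = 0.5 I₀ · cos²(54°) = 0.1727 I₀.
I₃ = I₂ cos²(-63° + 53°) = 0.1727 I₀ · cos²(10°) = 0.1675 I₀.
So 276 W/m² = 0.1675 I₀, giving I₀ = 276/0.1675 = 1647 W/m².

I₀ ≈ 1650 W/m²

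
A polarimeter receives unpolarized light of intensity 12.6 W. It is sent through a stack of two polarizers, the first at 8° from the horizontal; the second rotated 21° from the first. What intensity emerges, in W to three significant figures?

I ≈ 5.49 W

Unpolarized light through the first polarizer → I₁ = 12.6 W/2 = 6.3 W, polarized at 8°.
I₂ = I₁ · cos²(21°) = 6.3 · 0.8716 = 5.491 W.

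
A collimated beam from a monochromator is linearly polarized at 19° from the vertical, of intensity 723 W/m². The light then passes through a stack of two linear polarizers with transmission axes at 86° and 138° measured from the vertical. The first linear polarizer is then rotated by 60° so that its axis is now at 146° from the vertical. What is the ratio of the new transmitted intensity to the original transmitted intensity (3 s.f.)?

I_new/I_old ≈ 6.14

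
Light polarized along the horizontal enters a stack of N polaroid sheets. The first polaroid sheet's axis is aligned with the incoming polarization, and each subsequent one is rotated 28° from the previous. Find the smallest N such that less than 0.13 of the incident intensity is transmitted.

N = 10

First polarizer is aligned with the polarization: full transmission.
Each further stage multiplies by cos²(28°) = 0.7796.
After N polarizers: T = 0.7796^(N−1). Require T < 0.13 ⇒ N−1 > ln(0.13)/ln(0.7796) = 8.19, so N−1 ≥ 9 and N = 10.
Check: N=10 gives T = 0.1064 < 0.13; N=9 gives T = 0.1364.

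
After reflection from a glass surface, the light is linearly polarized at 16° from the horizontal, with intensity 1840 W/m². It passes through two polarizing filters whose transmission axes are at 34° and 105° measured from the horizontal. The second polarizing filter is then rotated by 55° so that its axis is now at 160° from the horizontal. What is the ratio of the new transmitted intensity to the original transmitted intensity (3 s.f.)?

Before rotation:
I₁ = I₀ cos²(34° − 16°) = I₀ cos²(18°) = 0.9045 I₀.
I₂ = I₁ cos²(105° − 34°) = 0.9045 I₀ · cos²(71°) = 0.09587 I₀.
After rotation:
I₁ = I₀ cos²(34° − 16°) = I₀ cos²(18°) = 0.9045 I₀.
Angle between axes 1 and 2: 54°. I₂ = 0.9045 I₀ · cos²(54°) = 0.3125 I₀.
Ratio = 0.3125 / 0.09587 = 3.26.

I_new/I_old ≈ 3.26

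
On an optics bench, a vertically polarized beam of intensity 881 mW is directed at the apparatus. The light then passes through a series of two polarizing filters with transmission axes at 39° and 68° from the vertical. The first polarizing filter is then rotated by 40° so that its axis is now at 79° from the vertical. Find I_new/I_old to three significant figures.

Before rotation:
I₁ = I₀ cos²(39° − 0°) = I₀ cos²(39°) = 0.604 I₀.
I₂ = I₁ cos²(68° − 39°) = 0.604 I₀ · cos²(29°) = 0.462 I₀.
After rotation:
I₁ = I₀ cos²(79° − 0°) = I₀ cos²(79°) = 0.03641 I₀.
I₂ = I₁ cos²(68° − 79°) = 0.03641 I₀ · cos²(11°) = 0.03508 I₀.
Ratio = 0.03508 / 0.462 = 0.07594.

I_new/I_old ≈ 0.0759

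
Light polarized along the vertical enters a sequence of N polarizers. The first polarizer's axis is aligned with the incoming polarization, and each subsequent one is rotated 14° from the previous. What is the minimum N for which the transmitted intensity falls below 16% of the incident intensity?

First polarizer is aligned with the polarization: full transmission.
Each further stage multiplies by cos²(14°) = 0.9415.
After N polarizers: T = 0.9415^(N−1). Require T < 0.16 ⇒ N−1 > ln(0.16)/ln(0.9415) = 30.39, so N−1 ≥ 31 and N = 32.
Check: N=32 gives T = 0.1542 < 0.16; N=31 gives T = 0.1638.

N = 32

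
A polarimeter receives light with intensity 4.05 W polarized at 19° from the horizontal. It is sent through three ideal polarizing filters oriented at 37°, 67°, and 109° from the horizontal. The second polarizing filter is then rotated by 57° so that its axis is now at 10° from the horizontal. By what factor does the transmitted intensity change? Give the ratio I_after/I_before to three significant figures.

Before rotation:
By Malus's law, I₁ = I₀ cos²(37° − 19°) = I₀ cos²(18°) = 0.9045 I₀.
I₂ = I₁ cos²(67° − 37°) = 0.9045 I₀ · cos²(30°) = 0.6784 I₀.
I₃ = I₂ cos²(109° − 67°) = 0.6784 I₀ · cos²(42°) = 0.3746 I₀.
After rotation:
I₁ = I₀ cos²(37° − 19°) = I₀ cos²(18°) = 0.9045 I₀.
I₂ = I₁ cos²(10° − 37°) = 0.9045 I₀ · cos²(27°) = 0.7181 I₀.
Angle between axes 2 and 3: 81°. I₃ = 0.7181 I₀ · cos²(81°) = 0.01757 I₀.
Ratio = 0.01757 / 0.3746 = 0.0469.

I_new/I_old ≈ 0.0469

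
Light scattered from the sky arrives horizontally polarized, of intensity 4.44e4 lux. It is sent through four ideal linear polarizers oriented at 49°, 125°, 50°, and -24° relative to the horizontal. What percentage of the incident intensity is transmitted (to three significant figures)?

I₁ = 4.44e4 lux · cos²(49°) = 1.911e+04 lux.
I₂ = I₁ · cos²(76°) = 1.911e+04 · 0.05853 = 1118 lux.
I₃ = I₂ · cos²(75°) = 1118 · 0.06699 = 74.92 lux.
I₄ = I₃ · cos²(74°) = 74.92 · 0.07598 = 5.692 lux.
That is 0.01282% of the incident intensity.

≈ 0.0128%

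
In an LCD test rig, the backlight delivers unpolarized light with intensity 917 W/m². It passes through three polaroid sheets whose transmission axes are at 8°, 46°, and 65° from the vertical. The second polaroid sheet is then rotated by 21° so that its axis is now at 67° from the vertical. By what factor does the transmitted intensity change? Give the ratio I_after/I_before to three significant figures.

I_new/I_old ≈ 0.477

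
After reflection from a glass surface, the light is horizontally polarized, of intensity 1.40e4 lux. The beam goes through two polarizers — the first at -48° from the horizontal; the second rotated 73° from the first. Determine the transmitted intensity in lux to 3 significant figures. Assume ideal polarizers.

By Malus's law, I₁ = 1.40e4 lux · cos²(48°) = 6268 lux.
I₂ = I₁ · cos²(73°) = 6268 · 0.08548 = 535.8 lux.

I ≈ 536 lux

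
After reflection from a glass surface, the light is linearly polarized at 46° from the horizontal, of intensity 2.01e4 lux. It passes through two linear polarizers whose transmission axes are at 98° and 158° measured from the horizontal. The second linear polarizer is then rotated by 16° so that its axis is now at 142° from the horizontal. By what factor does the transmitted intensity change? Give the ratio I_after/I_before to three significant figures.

I_new/I_old ≈ 2.07

Before rotation:
By Malus's law, I₁ = I₀ cos²(98° − 46°) = I₀ cos²(52°) = 0.379 I₀.
I₂ = I₁ cos²(158° − 98°) = 0.379 I₀ · cos²(60°) = 0.09476 I₀.
After rotation:
I₁ = I₀ cos²(98° − 46°) = I₀ cos²(52°) = 0.379 I₀.
I₂ = I₁ cos²(142° − 98°) = 0.379 I₀ · cos²(44°) = 0.1961 I₀.
Ratio = 0.1961 / 0.09476 = 2.07.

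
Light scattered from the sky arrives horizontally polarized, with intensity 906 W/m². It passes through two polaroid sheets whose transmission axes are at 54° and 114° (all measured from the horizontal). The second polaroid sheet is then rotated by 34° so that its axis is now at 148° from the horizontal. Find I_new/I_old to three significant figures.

I_new/I_old ≈ 0.0195

Before rotation:
I₁ = I₀ cos²(54° − 0°) = I₀ cos²(54°) = 0.3455 I₀.
I₂ = I₁ cos²(114° − 54°) = 0.3455 I₀ · cos²(60°) = 0.08637 I₀.
After rotation:
I₁ = I₀ cos²(54° − 0°) = I₀ cos²(54°) = 0.3455 I₀.
Angle between axes 1 and 2: 86°. I₂ = 0.3455 I₀ · cos²(86°) = 0.001681 I₀.
Ratio = 0.001681 / 0.08637 = 0.01946.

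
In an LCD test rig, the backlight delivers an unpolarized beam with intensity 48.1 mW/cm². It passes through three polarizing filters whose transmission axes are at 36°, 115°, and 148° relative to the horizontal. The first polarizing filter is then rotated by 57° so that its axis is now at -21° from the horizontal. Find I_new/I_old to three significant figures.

Before rotation:
Unpolarized light through the first polarizer → I₁ = ½ I₀, now polarized at 36°.
I₂ = I₁ cos²(115° − 36°) = 0.5 I₀ · cos²(79°) = 0.0182 I₀.
I₃ = I₂ cos²(148° − 115°) = 0.0182 I₀ · cos²(33°) = 0.0128 I₀.
After rotation:
Unpolarized light through the first polarizer → I₁ = ½ I₀, now polarized at -21°.
Angle between axes 1 and 2: 44°. I₂ = 0.5 I₀ · cos²(44°) = 0.2587 I₀.
I₃ = I₂ cos²(148° − 115°) = 0.2587 I₀ · cos²(33°) = 0.182 I₀.
Ratio = 0.182 / 0.0128 = 14.21.

I_new/I_old ≈ 14.2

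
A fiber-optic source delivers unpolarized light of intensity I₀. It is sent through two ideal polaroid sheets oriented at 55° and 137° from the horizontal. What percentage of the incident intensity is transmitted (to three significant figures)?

≈ 0.968%

Unpolarized light through the first polarizer → I₁ = ½ I₀, now polarized at 55°.
I₂ = I₁ cos²(137° − 55°) = 0.5 I₀ · cos²(82°) = 0.009685 I₀.
That is 0.9685% of the incident intensity.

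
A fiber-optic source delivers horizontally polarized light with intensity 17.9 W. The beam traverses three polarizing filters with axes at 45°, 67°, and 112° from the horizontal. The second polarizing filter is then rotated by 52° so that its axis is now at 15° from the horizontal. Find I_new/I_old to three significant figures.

I_new/I_old ≈ 0.0259

Before rotation:
By Malus's law, I₁ = I₀ cos²(45° − 0°) = I₀ cos²(45°) = 0.5 I₀.
I₂ = I₁ cos²(67° − 45°) = 0.5 I₀ · cos²(22°) = 0.4298 I₀.
I₃ = I₂ cos²(112° − 67°) = 0.4298 I₀ · cos²(45°) = 0.2149 I₀.
After rotation:
I₁ = I₀ cos²(45° − 0°) = I₀ cos²(45°) = 0.5 I₀.
I₂ = I₁ cos²(15° − 45°) = 0.5 I₀ · cos²(30°) = 0.375 I₀.
Angle between axes 2 and 3: 83°. I₃ = 0.375 I₀ · cos²(83°) = 0.00557 I₀.
Ratio = 0.00557 / 0.2149 = 0.02591.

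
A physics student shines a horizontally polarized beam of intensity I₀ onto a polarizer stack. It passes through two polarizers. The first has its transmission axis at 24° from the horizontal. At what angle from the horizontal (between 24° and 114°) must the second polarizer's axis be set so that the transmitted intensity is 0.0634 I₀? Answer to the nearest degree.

I₁ = I₀ cos²(24° − 0°) = I₀ cos²(24°) = 0.8346 I₀.
Need I₂/I₀ = 0.0634, so cos²(θ − 24°) = 0.0634 / 0.8346 = 0.07597.
θ − 24° = arccos(√0.07597) = 74.0°, giving θ ≈ 24 + 74.0 = 98.0°.

θ ≈ 98°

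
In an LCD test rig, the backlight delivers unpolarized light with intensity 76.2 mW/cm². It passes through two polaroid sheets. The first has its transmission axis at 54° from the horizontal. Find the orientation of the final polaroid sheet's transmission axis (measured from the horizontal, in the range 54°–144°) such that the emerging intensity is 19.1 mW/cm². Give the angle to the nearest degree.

Unpolarized light through the first polarizer → I₁ = ½ I₀, now polarized at 54°.
Target fraction: 19.1 / 76.2 mW/cm² = 0.2507 of I₀.
Need I₂/I₀ = 0.2507, so cos²(θ − 54°) = 0.2507 / 0.5 = 0.5013.
θ − 54° = arccos(√0.5013) = 44.9°, giving θ ≈ 54 + 44.9 = 98.9°.

θ ≈ 99°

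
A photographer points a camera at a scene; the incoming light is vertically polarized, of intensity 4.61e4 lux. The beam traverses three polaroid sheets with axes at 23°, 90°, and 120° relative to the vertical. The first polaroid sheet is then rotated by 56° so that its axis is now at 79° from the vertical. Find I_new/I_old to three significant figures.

I_new/I_old ≈ 0.271

Before rotation:
I₁ = I₀ cos²(23° − 0°) = I₀ cos²(23°) = 0.8473 I₀.
I₂ = I₁ cos²(90° − 23°) = 0.8473 I₀ · cos²(67°) = 0.1294 I₀.
I₃ = I₂ cos²(120° − 90°) = 0.1294 I₀ · cos²(30°) = 0.09702 I₀.
After rotation:
I₁ = I₀ cos²(79° − 0°) = I₀ cos²(79°) = 0.03641 I₀.
I₂ = I₁ cos²(90° − 79°) = 0.03641 I₀ · cos²(11°) = 0.03508 I₀.
I₃ = I₂ cos²(120° − 90°) = 0.03508 I₀ · cos²(30°) = 0.02631 I₀.
Ratio = 0.02631 / 0.09702 = 0.2712.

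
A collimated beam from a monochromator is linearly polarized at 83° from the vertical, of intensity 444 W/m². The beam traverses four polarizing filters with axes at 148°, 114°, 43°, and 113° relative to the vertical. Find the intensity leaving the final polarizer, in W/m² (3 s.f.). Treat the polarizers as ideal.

I ≈ 0.676 W/m²

By Malus's law, I₁ = 444 W/m² · cos²(65°) = 79.3 W/m².
I₂ = I₁ · cos²(34°) = 79.3 · 0.6873 = 54.5 W/m².
I₃ = I₂ · cos²(71°) = 54.5 · 0.106 = 5.777 W/m².
I₄ = I₃ · cos²(70°) = 5.777 · 0.117 = 0.6758 W/m².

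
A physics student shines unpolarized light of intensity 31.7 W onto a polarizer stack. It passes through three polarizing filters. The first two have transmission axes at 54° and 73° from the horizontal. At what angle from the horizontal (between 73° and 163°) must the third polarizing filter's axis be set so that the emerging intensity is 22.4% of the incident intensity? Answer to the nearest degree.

θ ≈ 118°

Unpolarized light through the first polarizer → I₁ = ½ I₀, now polarized at 54°.
I₂ = I₁ cos²(73° − 54°) = 0.5 I₀ · cos²(19°) = 0.447 I₀.
Need I₃/I₀ = 0.224, so cos²(θ − 73°) = 0.224 / 0.447 = 0.5011.
θ − 73° = arccos(√0.5011) = 44.9°, giving θ ≈ 73 + 44.9 = 117.9°.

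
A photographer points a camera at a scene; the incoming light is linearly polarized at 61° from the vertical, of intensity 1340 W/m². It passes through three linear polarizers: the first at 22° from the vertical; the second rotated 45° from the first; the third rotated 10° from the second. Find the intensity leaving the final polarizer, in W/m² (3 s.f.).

I₁ = 1340 W/m² · cos²(39°) = 809.3 W/m².
I₂ = I₁ · cos²(45°) = 809.3 · 0.5 = 404.7 W/m².
I₃ = I₂ · cos²(10°) = 404.7 · 0.9698 = 392.4 W/m².

I ≈ 392 W/m²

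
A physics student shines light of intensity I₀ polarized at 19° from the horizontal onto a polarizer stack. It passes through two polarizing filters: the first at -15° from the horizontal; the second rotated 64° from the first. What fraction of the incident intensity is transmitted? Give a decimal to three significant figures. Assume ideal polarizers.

≈ 0.132 I₀

By Malus's law, I₁ = I₀ cos²(-15° − 19°) = I₀ cos²(34°) = 0.6873 I₀.
I₂ = I₁ cos²(64°) = 0.6873 · 0.1922 I₀ = 0.1321 I₀.
Transmitted fraction = 0.1321.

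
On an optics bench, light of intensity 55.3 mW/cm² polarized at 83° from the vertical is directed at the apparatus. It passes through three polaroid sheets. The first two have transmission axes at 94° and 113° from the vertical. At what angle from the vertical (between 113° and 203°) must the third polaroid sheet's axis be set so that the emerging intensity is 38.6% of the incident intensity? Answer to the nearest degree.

θ ≈ 161°

By Malus's law, I₁ = I₀ cos²(94° − 83°) = I₀ cos²(11°) = 0.9636 I₀.
I₂ = I₁ cos²(113° − 94°) = 0.9636 I₀ · cos²(19°) = 0.8615 I₀.
Need I₃/I₀ = 0.386, so cos²(θ − 113°) = 0.386 / 0.8615 = 0.4481.
θ − 113° = arccos(√0.4481) = 48.0°, giving θ ≈ 113 + 48.0 = 161.0°.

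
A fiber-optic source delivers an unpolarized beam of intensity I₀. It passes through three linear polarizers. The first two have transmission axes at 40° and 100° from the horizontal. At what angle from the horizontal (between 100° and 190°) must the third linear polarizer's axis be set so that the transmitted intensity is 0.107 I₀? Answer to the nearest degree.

θ ≈ 122°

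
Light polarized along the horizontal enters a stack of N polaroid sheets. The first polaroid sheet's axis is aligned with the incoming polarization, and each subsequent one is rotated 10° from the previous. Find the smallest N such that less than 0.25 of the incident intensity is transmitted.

N = 47

First polarizer is aligned with the polarization: full transmission.
Each further stage multiplies by cos²(10°) = 0.9698.
After N polarizers: T = 0.9698^(N−1). Require T < 0.25 ⇒ N−1 > ln(0.25)/ln(0.9698) = 45.28, so N−1 ≥ 46 and N = 47.
Check: N=47 gives T = 0.2445 < 0.25; N=46 gives T = 0.2521.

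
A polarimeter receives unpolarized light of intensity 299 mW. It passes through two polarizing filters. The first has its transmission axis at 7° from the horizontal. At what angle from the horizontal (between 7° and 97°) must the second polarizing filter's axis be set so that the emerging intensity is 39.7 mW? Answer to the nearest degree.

θ ≈ 66°

Unpolarized light through the first polarizer → I₁ = ½ I₀, now polarized at 7°.
Target fraction: 39.7 / 299 mW = 0.1328 of I₀.
Need I₂/I₀ = 0.1328, so cos²(θ − 7°) = 0.1328 / 0.5 = 0.2656.
θ − 7° = arccos(√0.2656) = 59.0°, giving θ ≈ 7 + 59.0 = 66.0°.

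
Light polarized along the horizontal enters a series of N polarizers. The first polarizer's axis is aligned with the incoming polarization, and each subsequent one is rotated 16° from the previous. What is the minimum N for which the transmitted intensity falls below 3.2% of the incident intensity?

First polarizer is aligned with the polarization: full transmission.
Each further stage multiplies by cos²(16°) = 0.924.
After N polarizers: T = 0.924^(N−1). Require T < 0.032 ⇒ N−1 > ln(0.032)/ln(0.924) = 43.56, so N−1 ≥ 44 and N = 45.
Check: N=45 gives T = 0.03091 < 0.032; N=44 gives T = 0.03345.

N = 45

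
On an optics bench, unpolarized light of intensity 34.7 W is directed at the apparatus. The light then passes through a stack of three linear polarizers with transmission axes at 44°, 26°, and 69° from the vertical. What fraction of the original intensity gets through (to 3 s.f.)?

I/I₀ ≈ 0.242

Unpolarized light through the first polarizer → I₁ = 34.7 W/2 = 17.35 W, polarized at 44°.
I₂ = I₁ · cos²(18°) = 17.35 · 0.9045 = 15.69 W.
I₃ = I₂ · cos²(43°) = 15.69 · 0.5349 = 8.394 W.
Transmitted fraction = 0.2419.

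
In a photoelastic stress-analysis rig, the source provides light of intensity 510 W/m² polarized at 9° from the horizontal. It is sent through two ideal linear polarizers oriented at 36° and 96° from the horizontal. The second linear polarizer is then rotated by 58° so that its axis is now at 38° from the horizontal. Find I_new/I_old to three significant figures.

I_new/I_old ≈ 4.00

Before rotation:
I₁ = I₀ cos²(36° − 9°) = I₀ cos²(27°) = 0.7939 I₀.
I₂ = I₁ cos²(96° − 36°) = 0.7939 I₀ · cos²(60°) = 0.1985 I₀.
After rotation:
I₁ = I₀ cos²(36° − 9°) = I₀ cos²(27°) = 0.7939 I₀.
I₂ = I₁ cos²(38° − 36°) = 0.7939 I₀ · cos²(2°) = 0.7929 I₀.
Ratio = 0.7929 / 0.1985 = 3.995.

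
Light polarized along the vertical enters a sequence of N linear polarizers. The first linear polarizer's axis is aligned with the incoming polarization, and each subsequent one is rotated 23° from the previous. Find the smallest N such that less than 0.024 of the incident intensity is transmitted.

N = 24

First polarizer is aligned with the polarization: full transmission.
Each further stage multiplies by cos²(23°) = 0.8473.
After N polarizers: T = 0.8473^(N−1). Require T < 0.024 ⇒ N−1 > ln(0.024)/ln(0.8473) = 22.51, so N−1 ≥ 23 and N = 24.
Check: N=24 gives T = 0.02214 < 0.024; N=23 gives T = 0.02613.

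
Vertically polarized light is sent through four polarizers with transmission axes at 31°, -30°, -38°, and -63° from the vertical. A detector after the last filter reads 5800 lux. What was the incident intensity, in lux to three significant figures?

I₁ = I₀ cos²(31° − 0°) = I₀ cos²(31°) = 0.7347 I₀.
I₂ = I₁ cos²(-30° − 31°) = 0.7347 I₀ · cos²(61°) = 0.1727 I₀.
I₃ = I₂ cos²(-38° + 30°) = 0.1727 I₀ · cos²(8°) = 0.1693 I₀.
I₄ = I₃ cos²(-63° + 38°) = 0.1693 I₀ · cos²(25°) = 0.1391 I₀.
So 5800 lux = 0.1391 I₀, giving I₀ = 5800/0.1391 = 4.17e+04 lux.

I₀ ≈ 4.17e4 lux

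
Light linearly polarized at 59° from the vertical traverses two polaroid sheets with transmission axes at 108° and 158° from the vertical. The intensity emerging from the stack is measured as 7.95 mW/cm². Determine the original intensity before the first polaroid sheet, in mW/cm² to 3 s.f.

I₀ ≈ 44.7 mW/cm²

By Malus's law, I₁ = I₀ cos²(108° − 59°) = I₀ cos²(49°) = 0.4304 I₀.
I₂ = I₁ cos²(158° − 108°) = 0.4304 I₀ · cos²(50°) = 0.1778 I₀.
So 7.95 mW/cm² = 0.1778 I₀, giving I₀ = 7.95/0.1778 = 44.7 mW/cm².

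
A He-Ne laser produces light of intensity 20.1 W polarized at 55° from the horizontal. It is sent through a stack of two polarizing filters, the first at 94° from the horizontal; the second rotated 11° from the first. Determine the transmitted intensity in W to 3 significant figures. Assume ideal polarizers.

I₁ = 20.1 W · cos²(39°) = 12.14 W.
I₂ = I₁ · cos²(11°) = 12.14 · 0.9636 = 11.7 W.

I ≈ 11.7 W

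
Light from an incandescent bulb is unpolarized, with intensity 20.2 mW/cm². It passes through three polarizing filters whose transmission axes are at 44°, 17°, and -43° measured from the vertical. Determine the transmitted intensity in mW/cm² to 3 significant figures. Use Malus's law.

I ≈ 2.00 mW/cm²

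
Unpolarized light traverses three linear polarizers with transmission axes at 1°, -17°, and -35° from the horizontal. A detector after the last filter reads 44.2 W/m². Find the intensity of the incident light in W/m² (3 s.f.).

I₀ ≈ 108 W/m²

Unpolarized light through the first polarizer → I₁ = ½ I₀, now polarized at 1°.
I₂ = I₁ cos²(-17° − 1°) = 0.5 I₀ · cos²(18°) = 0.4523 I₀.
I₃ = I₂ cos²(-35° + 17°) = 0.4523 I₀ · cos²(18°) = 0.4091 I₀.
So 44.2 W/m² = 0.4091 I₀, giving I₀ = 44.2/0.4091 = 108.1 W/m².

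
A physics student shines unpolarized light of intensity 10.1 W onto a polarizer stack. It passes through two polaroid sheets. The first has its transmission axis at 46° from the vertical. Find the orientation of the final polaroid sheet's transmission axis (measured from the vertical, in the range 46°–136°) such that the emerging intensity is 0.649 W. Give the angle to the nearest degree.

θ ≈ 115°

Unpolarized light through the first polarizer → I₁ = ½ I₀, now polarized at 46°.
Target fraction: 0.649 / 10.1 W = 0.06426 of I₀.
Need I₂/I₀ = 0.06426, so cos²(θ − 46°) = 0.06426 / 0.5 = 0.1285.
θ − 46° = arccos(√0.1285) = 69.0°, giving θ ≈ 46 + 69.0 = 115.0°.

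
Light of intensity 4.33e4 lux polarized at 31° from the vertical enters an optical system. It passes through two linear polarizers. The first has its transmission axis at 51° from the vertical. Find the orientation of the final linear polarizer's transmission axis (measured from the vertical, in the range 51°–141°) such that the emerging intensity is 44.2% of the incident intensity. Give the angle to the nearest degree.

I₁ = I₀ cos²(51° − 31°) = I₀ cos²(20°) = 0.883 I₀.
Need I₂/I₀ = 0.442, so cos²(θ − 51°) = 0.442 / 0.883 = 0.5006.
θ − 51° = arccos(√0.5006) = 45.0°, giving θ ≈ 51 + 45.0 = 96.0°.

θ ≈ 96°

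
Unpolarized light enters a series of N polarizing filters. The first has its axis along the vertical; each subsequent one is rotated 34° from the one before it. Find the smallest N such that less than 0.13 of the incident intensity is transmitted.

First polarizer halves the unpolarized light: factor 1/2.
Each further stage multiplies by cos²(34°) = 0.6873.
After N polarizers: T = 0.5·0.6873^(N−1). Require T < 0.13 ⇒ N−1 > ln(0.13/0.5)/ln(0.6873) = 3.59, so N−1 ≥ 4 and N = 5.
Check: N=5 gives T = 0.1116 < 0.13; N=4 gives T = 0.1623.

N = 5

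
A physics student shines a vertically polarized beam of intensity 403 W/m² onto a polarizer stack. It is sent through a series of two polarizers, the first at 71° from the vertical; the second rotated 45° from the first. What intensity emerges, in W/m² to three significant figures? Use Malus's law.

By Malus's law, I₁ = 403 W/m² · cos²(71°) = 42.72 W/m².
I₂ = I₁ · cos²(45°) = 42.72 · 0.5 = 21.36 W/m².

I ≈ 21.4 W/m²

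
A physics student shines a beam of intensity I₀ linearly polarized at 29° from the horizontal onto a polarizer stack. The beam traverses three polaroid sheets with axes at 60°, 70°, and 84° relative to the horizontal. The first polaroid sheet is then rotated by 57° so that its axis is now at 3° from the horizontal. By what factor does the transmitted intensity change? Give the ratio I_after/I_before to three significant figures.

I_new/I_old ≈ 0.173

Before rotation:
I₁ = I₀ cos²(60° − 29°) = I₀ cos²(31°) = 0.7347 I₀.
I₂ = I₁ cos²(70° − 60°) = 0.7347 I₀ · cos²(10°) = 0.7126 I₀.
I₃ = I₂ cos²(84° − 70°) = 0.7126 I₀ · cos²(14°) = 0.6709 I₀.
After rotation:
I₁ = I₀ cos²(3° − 29°) = I₀ cos²(26°) = 0.8078 I₀.
I₂ = I₁ cos²(70° − 3°) = 0.8078 I₀ · cos²(67°) = 0.1233 I₀.
I₃ = I₂ cos²(84° − 70°) = 0.1233 I₀ · cos²(14°) = 0.1161 I₀.
Ratio = 0.1161 / 0.6709 = 0.1731.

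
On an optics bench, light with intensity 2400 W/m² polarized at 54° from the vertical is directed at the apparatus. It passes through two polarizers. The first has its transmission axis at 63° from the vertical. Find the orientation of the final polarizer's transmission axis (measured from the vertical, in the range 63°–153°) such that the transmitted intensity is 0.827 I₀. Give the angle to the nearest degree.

I₁ = I₀ cos²(63° − 54°) = I₀ cos²(9°) = 0.9755 I₀.
Need I₂/I₀ = 0.827, so cos²(θ − 63°) = 0.827 / 0.9755 = 0.8477.
θ − 63° = arccos(√0.8477) = 23.0°, giving θ ≈ 63 + 23.0 = 86.0°.

θ ≈ 86°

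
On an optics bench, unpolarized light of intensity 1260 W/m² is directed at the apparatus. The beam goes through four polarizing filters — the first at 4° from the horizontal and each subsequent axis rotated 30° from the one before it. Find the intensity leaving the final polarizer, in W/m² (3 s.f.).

I ≈ 266 W/m²

Unpolarized light through the first polarizer → I₁ = 1260 W/m²/2 = 630 W/m², polarized at 4°.
I₂ = I₁ · cos²(30°) = 630 · 0.75 = 472.5 W/m².
I₃ = I₂ · cos²(30°) = 472.5 · 0.75 = 354.4 W/m².
I₄ = I₃ · cos²(30°) = 354.4 · 0.75 = 265.8 W/m².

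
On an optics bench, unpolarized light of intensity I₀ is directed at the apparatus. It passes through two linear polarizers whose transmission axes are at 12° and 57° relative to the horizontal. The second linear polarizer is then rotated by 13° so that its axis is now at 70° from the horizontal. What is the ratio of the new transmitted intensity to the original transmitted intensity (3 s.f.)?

Before rotation:
Unpolarized light through the first polarizer → I₁ = ½ I₀, now polarized at 12°.
I₂ = I₁ cos²(57° − 12°) = 0.5 I₀ · cos²(45°) = 0.25 I₀.
After rotation:
Unpolarized light through the first polarizer → I₁ = ½ I₀, now polarized at 12°.
I₂ = I₁ cos²(70° − 12°) = 0.5 I₀ · cos²(58°) = 0.1404 I₀.
Ratio = 0.1404 / 0.25 = 0.5616.

I_new/I_old ≈ 0.562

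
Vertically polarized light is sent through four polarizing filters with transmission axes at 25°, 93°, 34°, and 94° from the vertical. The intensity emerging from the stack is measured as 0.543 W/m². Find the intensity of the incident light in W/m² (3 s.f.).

I₁ = I₀ cos²(25° − 0°) = I₀ cos²(25°) = 0.8214 I₀.
I₂ = I₁ cos²(93° − 25°) = 0.8214 I₀ · cos²(68°) = 0.1153 I₀.
I₃ = I₂ cos²(34° − 93°) = 0.1153 I₀ · cos²(59°) = 0.03058 I₀.
I₄ = I₃ cos²(94° − 34°) = 0.03058 I₀ · cos²(60°) = 0.007644 I₀.
So 0.543 W/m² = 0.007644 I₀, giving I₀ = 0.543/0.007644 = 71.04 W/m².

I₀ ≈ 71.0 W/m²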